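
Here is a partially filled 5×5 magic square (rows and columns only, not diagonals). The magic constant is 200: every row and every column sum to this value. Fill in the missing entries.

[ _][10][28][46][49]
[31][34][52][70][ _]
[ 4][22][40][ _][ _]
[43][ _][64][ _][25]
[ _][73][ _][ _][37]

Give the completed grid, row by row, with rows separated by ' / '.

The remaining cell in row 1 is (1,1) = 200 − 133 = 67.
From row 2, 200 − (31 + 34 + 52 + 70) gives (2,5) = 13.
Column 1 needs 200; the known cells sum to 145, so (5,1) = 55.
The remaining cell in column 2 is (4,2) = 200 − 139 = 61.
Using column 3: 28 + 52 + 40 + 64 + ? → (5,3) = 200 − 184 = 16.
Using column 5: 49 + 13 + 25 + 37 + ? → (3,5) = 200 − 124 = 76.
Using row 3: 4 + 22 + 40 + 76 + ? → (3,4) = 200 − 142 = 58.
The remaining cell in row 4 is (4,4) = 200 − 193 = 7.
Row 5 must total 200; the given cells sum to 181, so (5,4) = 19.

67 10 28 46 49 / 31 34 52 70 13 / 4 22 40 58 76 / 43 61 64 7 25 / 55 73 16 19 37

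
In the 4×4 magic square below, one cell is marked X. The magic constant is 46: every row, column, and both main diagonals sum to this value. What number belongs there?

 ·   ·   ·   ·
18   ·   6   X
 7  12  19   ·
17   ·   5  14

13

Row 3: 7 + 12 + 19 + ? = 46, so (3,4) = 8.
Row 4: 17 + 5 + 14 + ? = 46, so (4,2) = 10.
Column 1 needs 46; the known cells sum to 42, so (1,1) = 4.
From column 3, 46 − (6 + 19 + 5) gives (1,3) = 16.
The remaining cell in main diagonal is (2,2) = 46 − 37 = 9.
Anti-diagonal must total 46; the given cells sum to 35, so (1,4) = 11.
Row 1: 4 + 16 + 11 + ? = 46, so (1,2) = 15.
The remaining cell in row 2 is (2,4) = 46 − 33 = 13.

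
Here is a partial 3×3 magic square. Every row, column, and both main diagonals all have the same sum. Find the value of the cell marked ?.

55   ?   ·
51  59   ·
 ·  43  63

Main diagonal is complete and sums to 177; that is the magic constant.
The remaining cell in row 2 is (2,3) = 177 − 110 = 67.
Using row 3: 43 + 63 + ? → (3,1) = 177 − 106 = 71.
Using column 2: 59 + 43 + ? → (1,2) = 177 − 102 = 75.

75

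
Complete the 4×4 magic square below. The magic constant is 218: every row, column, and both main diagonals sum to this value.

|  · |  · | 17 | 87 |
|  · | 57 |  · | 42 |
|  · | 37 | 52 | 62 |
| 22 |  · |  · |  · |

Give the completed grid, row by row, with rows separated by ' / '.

82 32 17 87 / 47 57 72 42 / 67 37 52 62 / 22 92 77 27

Row 3 needs 218; the known cells sum to 151, so (3,1) = 67.
Using column 4: 87 + 42 + 62 + ? → (4,4) = 218 − 191 = 27.
Using main diagonal: 57 + 52 + 27 + ? → (1,1) = 218 − 136 = 82.
The remaining cell in anti-diagonal is (2,3) = 218 − 146 = 72.
The remaining cell in row 1 is (1,2) = 218 − 186 = 32.
Row 2: 57 + 72 + 42 + ? = 218, so (2,1) = 47.
Column 2: 32 + 57 + 37 + ? = 218, so (4,2) = 92.
The remaining cell in column 3 is (4,3) = 218 − 141 = 77.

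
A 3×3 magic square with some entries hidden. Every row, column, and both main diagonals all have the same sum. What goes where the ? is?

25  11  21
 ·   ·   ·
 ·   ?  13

Row 1 is complete and sums to 57; that is the magic constant.
Column 3: 21 + 13 + ? = 57, so (2,3) = 23.
Using main diagonal: 25 + 13 + ? → (2,2) = 57 − 38 = 19.
The remaining cell in anti-diagonal is (3,1) = 57 − 40 = 17.
Row 2: 19 + 23 + ? = 57, so (2,1) = 15.
From row 3, 57 − (17 + 13) gives (3,2) = 27.

27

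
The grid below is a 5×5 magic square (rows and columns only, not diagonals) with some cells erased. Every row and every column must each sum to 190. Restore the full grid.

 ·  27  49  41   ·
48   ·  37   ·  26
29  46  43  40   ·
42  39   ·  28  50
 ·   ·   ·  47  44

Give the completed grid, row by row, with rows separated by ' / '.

35 27 49 41 38 / 48 45 37 34 26 / 29 46 43 40 32 / 42 39 31 28 50 / 36 33 30 47 44

From row 3, 190 − (29 + 46 + 43 + 40) gives (3,5) = 32.
Row 4 must total 190; the given cells sum to 159, so (4,3) = 31.
Column 3 must total 190; the given cells sum to 160, so (5,3) = 30.
Column 4: 41 + 40 + 28 + 47 + ? = 190, so (2,4) = 34.
Column 5 needs 190; the known cells sum to 152, so (1,5) = 38.
Using row 1: 27 + 49 + 41 + 38 + ? → (1,1) = 190 − 155 = 35.
From row 2, 190 − (48 + 37 + 34 + 26) gives (2,2) = 45.
Column 1 must total 190; the given cells sum to 154, so (5,1) = 36.
Using column 2: 27 + 45 + 46 + 39 + ? → (5,2) = 190 − 157 = 33.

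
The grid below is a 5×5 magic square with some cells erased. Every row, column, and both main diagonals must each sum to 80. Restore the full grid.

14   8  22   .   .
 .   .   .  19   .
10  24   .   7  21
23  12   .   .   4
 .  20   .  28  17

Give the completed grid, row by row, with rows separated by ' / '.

14 8 22 11 25 / 27 16 5 19 13 / 10 24 18 7 21 / 23 12 26 15 4 / 6 20 9 28 17

The remaining cell in row 3 is (3,3) = 80 − 62 = 18.
From column 2, 80 − (8 + 24 + 12 + 20) gives (2,2) = 16.
From main diagonal, 80 − (14 + 16 + 18 + 17) gives (4,4) = 15.
Row 4: 23 + 12 + 15 + 4 + ? = 80, so (4,3) = 26.
Column 4: 19 + 7 + 15 + 28 + ? = 80, so (1,4) = 11.
Row 1 needs 80; the known cells sum to 55, so (1,5) = 25.
Column 5: 25 + 21 + 4 + 17 + ? = 80, so (2,5) = 13.
The remaining cell in anti-diagonal is (5,1) = 80 − 74 = 6.
Row 5: 6 + 20 + 28 + 17 + ? = 80, so (5,3) = 9.
From column 1, 80 − (14 + 10 + 23 + 6) gives (2,1) = 27.
Using column 3: 22 + 18 + 26 + 9 + ? → (2,3) = 80 − 75 = 5.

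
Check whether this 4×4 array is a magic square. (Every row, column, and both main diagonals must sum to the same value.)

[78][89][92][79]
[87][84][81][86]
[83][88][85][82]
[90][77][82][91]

No — row 4 sums to 340 but column 2 sums to 338.

Row 1: 78 + 89 + 92 + 79 = 338.
Row 2: 87 + 84 + 81 + 86 = 338.
Row 3: 83 + 88 + 85 + 82 = 338.
Row 4: 90 + 77 + 82 + 91 = 340.
Column 1: 78 + 87 + 83 + 90 = 338.
Column 2: 89 + 84 + 88 + 77 = 338.
Column 3: 92 + 81 + 85 + 82 = 340.
Column 4: 79 + 86 + 82 + 91 = 338.
Main diagonal: 78 + 84 + 85 + 91 = 338.
Anti-diagonal: 79 + 81 + 88 + 90 = 338.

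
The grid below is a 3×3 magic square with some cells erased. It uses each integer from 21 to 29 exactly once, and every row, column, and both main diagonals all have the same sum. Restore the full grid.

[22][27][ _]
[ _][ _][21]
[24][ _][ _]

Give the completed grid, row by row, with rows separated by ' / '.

The entries are 21 through 29, which sum to 225, so each line sums to 225/3 = 75.
Row 1 must total 75; the given cells sum to 49, so (1,3) = 26.
Column 1: 22 + 24 + ? = 75, so (2,1) = 29.
From column 3, 75 − (26 + 21) gives (3,3) = 28.
Main diagonal needs 75; the known cells sum to 50, so (2,2) = 25.
Row 3 needs 75; the known cells sum to 52, so (3,2) = 23.

22 27 26 / 29 25 21 / 24 23 28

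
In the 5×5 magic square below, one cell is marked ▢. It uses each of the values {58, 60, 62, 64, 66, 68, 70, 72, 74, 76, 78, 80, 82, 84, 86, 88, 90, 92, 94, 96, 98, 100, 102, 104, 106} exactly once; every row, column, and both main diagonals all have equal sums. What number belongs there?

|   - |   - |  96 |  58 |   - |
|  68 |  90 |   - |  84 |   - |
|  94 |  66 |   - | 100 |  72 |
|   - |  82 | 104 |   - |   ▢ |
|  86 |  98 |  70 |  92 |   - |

The 25 entries sum to 2050, so each line sums to 2050/5 = 410.
Row 3 must total 410; the given cells sum to 332, so (3,3) = 78.
Row 5 must total 410; the given cells sum to 346, so (5,5) = 64.
Column 2 needs 410; the known cells sum to 336, so (1,2) = 74.
Column 3 must total 410; the given cells sum to 348, so (2,3) = 62.
Using column 4: 58 + 84 + 100 + 92 + ? → (4,4) = 410 − 334 = 76.
Main diagonal needs 410; the known cells sum to 308, so (1,1) = 102.
Anti-diagonal needs 410; the known cells sum to 330, so (1,5) = 80.
From row 2, 410 − (68 + 90 + 62 + 84) gives (2,5) = 106.
From column 1, 410 − (102 + 68 + 94 + 86) gives (4,1) = 60.
Column 5: 80 + 106 + 72 + 64 + ? = 410, so (4,5) = 88.

88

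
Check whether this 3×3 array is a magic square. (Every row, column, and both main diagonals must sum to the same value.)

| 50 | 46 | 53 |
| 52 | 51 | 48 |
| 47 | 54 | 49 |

No — row 1 sums to 149 but row 2 sums to 151.

Row 1: 50 + 46 + 53 = 149.
Row 2: 52 + 51 + 48 = 151.
Row 3: 47 + 54 + 49 = 150.
Column 1: 50 + 52 + 47 = 149.
Column 2: 46 + 51 + 54 = 151.
Column 3: 53 + 48 + 49 = 150.
Main diagonal: 50 + 51 + 49 = 150.
Anti-diagonal: 53 + 51 + 47 = 151.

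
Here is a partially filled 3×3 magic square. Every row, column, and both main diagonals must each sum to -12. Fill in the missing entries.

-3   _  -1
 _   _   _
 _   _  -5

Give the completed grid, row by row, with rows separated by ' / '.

Row 1: -3 + (-1) + ? = -12, so (1,2) = -8.
Column 3 needs -12; the known cells sum to -6, so (2,3) = -6.
Main diagonal must total -12; the given cells sum to -8, so (2,2) = -4.
Using anti-diagonal: -1 + (-4) + ? → (3,1) = -12 − (-5) = -7.
Row 2 must total -12; the given cells sum to -10, so (2,1) = -2.
The remaining cell in row 3 is (3,2) = -12 − (-12) = 0.

-3 -8 -1 / -2 -4 -6 / -7 0 -5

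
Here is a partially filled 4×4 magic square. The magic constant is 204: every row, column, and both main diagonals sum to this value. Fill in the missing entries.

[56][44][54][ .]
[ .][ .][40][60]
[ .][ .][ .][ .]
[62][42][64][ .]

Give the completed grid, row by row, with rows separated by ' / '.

56 44 54 50 / 38 66 40 60 / 48 52 46 58 / 62 42 64 36

Row 1 must total 204; the given cells sum to 154, so (1,4) = 50.
Row 4: 62 + 42 + 64 + ? = 204, so (4,4) = 36.
Column 3: 54 + 40 + 64 + ? = 204, so (3,3) = 46.
From column 4, 204 − (50 + 60 + 36) gives (3,4) = 58.
From main diagonal, 204 − (56 + 46 + 36) gives (2,2) = 66.
The remaining cell in anti-diagonal is (3,2) = 204 − 152 = 52.
Row 2: 66 + 40 + 60 + ? = 204, so (2,1) = 38.
The remaining cell in row 3 is (3,1) = 204 − 156 = 48.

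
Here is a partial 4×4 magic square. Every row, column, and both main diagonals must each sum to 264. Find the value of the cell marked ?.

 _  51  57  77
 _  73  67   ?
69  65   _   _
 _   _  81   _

Row 1: 51 + 57 + 77 + ? = 264, so (1,1) = 79.
The remaining cell in column 2 is (4,2) = 264 − 189 = 75.
Column 3: 57 + 67 + 81 + ? = 264, so (3,3) = 59.
Main diagonal needs 264; the known cells sum to 211, so (4,4) = 53.
Anti-diagonal must total 264; the given cells sum to 209, so (4,1) = 55.
Row 3 must total 264; the given cells sum to 193, so (3,4) = 71.
Using column 1: 79 + 69 + 55 + ? → (2,1) = 264 − 203 = 61.
Column 4 must total 264; the given cells sum to 201, so (2,4) = 63.

63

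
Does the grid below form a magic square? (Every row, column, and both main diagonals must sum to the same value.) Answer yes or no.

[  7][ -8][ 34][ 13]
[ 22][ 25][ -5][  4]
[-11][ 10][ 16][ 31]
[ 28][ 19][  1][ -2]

Yes

Row 1: 7 + (-8) + 34 + 13 = 46.
Row 2: 22 + 25 + (-5) + 4 = 46.
Row 3: -11 + 10 + 16 + 31 = 46.
Row 4: 28 + 19 + 1 + (-2) = 46.
Column 1: 7 + 22 + (-11) + 28 = 46.
Column 2: -8 + 25 + 10 + 19 = 46.
Column 3: 34 + (-5) + 16 + 1 = 46.
Column 4: 13 + 4 + 31 + (-2) = 46.
Main diagonal: 7 + 25 + 16 + (-2) = 46.
Anti-diagonal: 13 + (-5) + 10 + 28 = 46.
All lines sum to 46.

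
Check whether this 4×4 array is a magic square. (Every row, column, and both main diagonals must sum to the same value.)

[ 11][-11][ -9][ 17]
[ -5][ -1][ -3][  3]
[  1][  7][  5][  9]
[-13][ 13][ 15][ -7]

No — row 2 sums to -6 but row 4 sums to 8.

Row 1: 11 + (-11) + (-9) + 17 = 8.
Row 2: -5 + (-1) + (-3) + 3 = -6.
Row 3: 1 + 7 + 5 + 9 = 22.
Row 4: -13 + 13 + 15 + (-7) = 8.
Column 1: 11 + (-5) + 1 + (-13) = -6.
Column 2: -11 + (-1) + 7 + 13 = 8.
Column 3: -9 + (-3) + 5 + 15 = 8.
Column 4: 17 + 3 + 9 + (-7) = 22.
Main diagonal: 11 + (-1) + 5 + (-7) = 8.
Anti-diagonal: 17 + (-3) + 7 + (-13) = 8.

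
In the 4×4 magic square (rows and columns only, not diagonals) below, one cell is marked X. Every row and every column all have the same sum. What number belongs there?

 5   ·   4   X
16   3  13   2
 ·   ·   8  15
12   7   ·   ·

Row 2 is complete and sums to 34; that is the magic constant.
Column 1 must total 34; the given cells sum to 33, so (3,1) = 1.
Column 3 needs 34; the known cells sum to 25, so (4,3) = 9.
Using row 3: 1 + 8 + 15 + ? → (3,2) = 34 − 24 = 10.
From row 4, 34 − (12 + 7 + 9) gives (4,4) = 6.
From column 2, 34 − (3 + 10 + 7) gives (1,2) = 14.
Column 4: 2 + 15 + 6 + ? = 34, so (1,4) = 11.

11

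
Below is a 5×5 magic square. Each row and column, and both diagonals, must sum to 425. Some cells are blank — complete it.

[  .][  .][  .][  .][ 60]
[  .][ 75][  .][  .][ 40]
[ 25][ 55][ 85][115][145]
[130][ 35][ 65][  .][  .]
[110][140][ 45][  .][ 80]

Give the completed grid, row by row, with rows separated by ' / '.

Row 5: 110 + 140 + 45 + 80 + ? = 425, so (5,4) = 50.
Column 2 must total 425; the given cells sum to 305, so (1,2) = 120.
Column 5 must total 425; the given cells sum to 325, so (4,5) = 100.
Anti-diagonal: 60 + 85 + 35 + 110 + ? = 425, so (2,4) = 135.
Row 4 needs 425; the known cells sum to 330, so (4,4) = 95.
Column 4 must total 425; the given cells sum to 395, so (1,4) = 30.
Using main diagonal: 75 + 85 + 95 + 80 + ? → (1,1) = 425 − 335 = 90.
Row 1 needs 425; the known cells sum to 300, so (1,3) = 125.
Column 1 must total 425; the given cells sum to 355, so (2,1) = 70.
Column 3 must total 425; the given cells sum to 320, so (2,3) = 105.

90 120 125 30 60 / 70 75 105 135 40 / 25 55 85 115 145 / 130 35 65 95 100 / 110 140 45 50 80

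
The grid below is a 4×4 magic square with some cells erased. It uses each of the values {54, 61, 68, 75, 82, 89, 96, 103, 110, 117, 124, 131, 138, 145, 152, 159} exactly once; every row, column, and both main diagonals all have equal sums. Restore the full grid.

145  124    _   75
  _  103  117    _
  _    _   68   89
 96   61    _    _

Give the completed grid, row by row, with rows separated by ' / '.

The 16 entries sum to 1704, so each line sums to 1704/4 = 426.
Row 1 needs 426; the known cells sum to 344, so (1,3) = 82.
From column 2, 426 − (124 + 103 + 61) gives (3,2) = 138.
The remaining cell in column 3 is (4,3) = 426 − 267 = 159.
Main diagonal needs 426; the known cells sum to 316, so (4,4) = 110.
Row 3 must total 426; the given cells sum to 295, so (3,1) = 131.
Column 1 needs 426; the known cells sum to 372, so (2,1) = 54.
Using column 4: 75 + 89 + 110 + ? → (2,4) = 426 − 274 = 152.

145 124 82 75 / 54 103 117 152 / 131 138 68 89 / 96 61 159 110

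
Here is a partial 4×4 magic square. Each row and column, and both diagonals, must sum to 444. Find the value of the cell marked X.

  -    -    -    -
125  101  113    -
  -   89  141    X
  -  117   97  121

Using row 2: 125 + 101 + 113 + ? → (2,4) = 444 − 339 = 105.
Row 4 must total 444; the given cells sum to 335, so (4,1) = 109.
Column 2 needs 444; the known cells sum to 307, so (1,2) = 137.
Column 3 needs 444; the known cells sum to 351, so (1,3) = 93.
From main diagonal, 444 − (101 + 141 + 121) gives (1,1) = 81.
Anti-diagonal: 113 + 89 + 109 + ? = 444, so (1,4) = 133.
From column 1, 444 − (81 + 125 + 109) gives (3,1) = 129.
Using column 4: 133 + 105 + 121 + ? → (3,4) = 444 − 359 = 85.

85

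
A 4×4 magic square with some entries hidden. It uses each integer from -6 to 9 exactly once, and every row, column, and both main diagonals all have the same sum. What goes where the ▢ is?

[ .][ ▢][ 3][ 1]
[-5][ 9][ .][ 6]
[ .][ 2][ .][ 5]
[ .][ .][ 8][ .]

The entries are -6 through 9, which sum to 24, so each line sums to 24/4 = 6.
Using row 2: -5 + 9 + 6 + ? → (2,3) = 6 − 10 = -4.
Column 3 needs 6; the known cells sum to 7, so (3,3) = -1.
Column 4 must total 6; the given cells sum to 12, so (4,4) = -6.
From main diagonal, 6 − (9 + (-1) + (-6)) gives (1,1) = 4.
Anti-diagonal must total 6; the given cells sum to -1, so (4,1) = 7.
The remaining cell in row 1 is (1,2) = 6 − 8 = -2.

-2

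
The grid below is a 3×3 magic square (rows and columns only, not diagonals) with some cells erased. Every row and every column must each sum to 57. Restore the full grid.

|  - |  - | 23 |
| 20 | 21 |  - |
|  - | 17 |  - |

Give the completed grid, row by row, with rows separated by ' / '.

From row 2, 57 − (20 + 21) gives (2,3) = 16.
Using column 2: 21 + 17 + ? → (1,2) = 57 − 38 = 19.
From column 3, 57 − (23 + 16) gives (3,3) = 18.
The remaining cell in row 1 is (1,1) = 57 − 42 = 15.
Row 3 needs 57; the known cells sum to 35, so (3,1) = 22.

15 19 23 / 20 21 16 / 22 17 18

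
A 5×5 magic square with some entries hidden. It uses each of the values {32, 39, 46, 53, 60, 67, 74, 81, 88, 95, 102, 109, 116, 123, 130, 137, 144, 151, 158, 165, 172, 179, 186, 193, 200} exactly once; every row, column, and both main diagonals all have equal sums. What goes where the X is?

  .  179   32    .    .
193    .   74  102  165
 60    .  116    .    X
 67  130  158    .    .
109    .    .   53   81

172

The 25 entries sum to 2900, so each line sums to 2900/5 = 580.
Row 2: 193 + 74 + 102 + 165 + ? = 580, so (2,2) = 46.
Column 1 needs 580; the known cells sum to 429, so (1,1) = 151.
The remaining cell in column 3 is (5,3) = 580 − 380 = 200.
Main diagonal: 151 + 46 + 116 + 81 + ? = 580, so (4,4) = 186.
Anti-diagonal: 102 + 116 + 130 + 109 + ? = 580, so (1,5) = 123.
Row 1 must total 580; the given cells sum to 485, so (1,4) = 95.
Row 4 must total 580; the given cells sum to 541, so (4,5) = 39.
From row 5, 580 − (109 + 200 + 53 + 81) gives (5,2) = 137.
Column 2: 179 + 46 + 130 + 137 + ? = 580, so (3,2) = 88.
From column 4, 580 − (95 + 102 + 186 + 53) gives (3,4) = 144.
Column 5 needs 580; the known cells sum to 408, so (3,5) = 172.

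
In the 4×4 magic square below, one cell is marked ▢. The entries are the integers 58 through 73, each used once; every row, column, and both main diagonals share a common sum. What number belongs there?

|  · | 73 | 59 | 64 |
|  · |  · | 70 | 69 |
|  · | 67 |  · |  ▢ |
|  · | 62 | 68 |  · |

58

The entries are 58 through 73, which sum to 1048, so each line sums to 1048/4 = 262.
Using row 1: 73 + 59 + 64 + ? → (1,1) = 262 − 196 = 66.
The remaining cell in column 2 is (2,2) = 262 − 202 = 60.
Column 3: 59 + 70 + 68 + ? = 262, so (3,3) = 65.
Main diagonal must total 262; the given cells sum to 191, so (4,4) = 71.
Anti-diagonal: 64 + 70 + 67 + ? = 262, so (4,1) = 61.
Row 2 must total 262; the given cells sum to 199, so (2,1) = 63.
From column 1, 262 − (66 + 63 + 61) gives (3,1) = 72.
Using column 4: 64 + 69 + 71 + ? → (3,4) = 262 − 204 = 58.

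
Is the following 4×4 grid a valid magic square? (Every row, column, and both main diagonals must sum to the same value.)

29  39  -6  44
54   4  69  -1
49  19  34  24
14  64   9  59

No — column 3 sums to 106 but column 1 sums to 146.

Row 1: 29 + 39 + (-6) + 44 = 106.
Row 2: 54 + 4 + 69 + (-1) = 126.
Row 3: 49 + 19 + 34 + 24 = 126.
Row 4: 14 + 64 + 9 + 59 = 146.
Column 1: 29 + 54 + 49 + 14 = 146.
Column 2: 39 + 4 + 19 + 64 = 126.
Column 3: -6 + 69 + 34 + 9 = 106.
Column 4: 44 + (-1) + 24 + 59 = 126.
Main diagonal: 29 + 4 + 34 + 59 = 126.
Anti-diagonal: 44 + 69 + 19 + 14 = 146.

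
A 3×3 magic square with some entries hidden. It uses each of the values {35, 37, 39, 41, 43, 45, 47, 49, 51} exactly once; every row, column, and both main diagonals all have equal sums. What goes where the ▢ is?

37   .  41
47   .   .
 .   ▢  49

The 9 entries sum to 387, so each line sums to 387/3 = 129.
Row 1: 37 + 41 + ? = 129, so (1,2) = 51.
Column 1 must total 129; the given cells sum to 84, so (3,1) = 45.
The remaining cell in column 3 is (2,3) = 129 − 90 = 39.
Main diagonal: 37 + 49 + ? = 129, so (2,2) = 43.
From row 3, 129 − (45 + 49) gives (3,2) = 35.

35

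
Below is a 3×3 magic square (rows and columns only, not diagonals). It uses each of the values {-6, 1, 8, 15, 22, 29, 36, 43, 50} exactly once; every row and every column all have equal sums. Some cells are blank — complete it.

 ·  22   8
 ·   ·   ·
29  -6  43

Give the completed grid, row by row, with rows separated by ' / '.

36 22 8 / 1 50 15 / 29 -6 43

The 9 entries sum to 198, so each line sums to 198/3 = 66.
The remaining cell in row 1 is (1,1) = 66 − 30 = 36.
The remaining cell in column 1 is (2,1) = 66 − 65 = 1.
From column 2, 66 − (22 + (-6)) gives (2,2) = 50.
Column 3: 8 + 43 + ? = 66, so (2,3) = 15.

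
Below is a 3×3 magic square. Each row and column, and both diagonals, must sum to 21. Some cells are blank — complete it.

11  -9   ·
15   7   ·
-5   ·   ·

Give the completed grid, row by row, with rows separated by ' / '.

11 -9 19 / 15 7 -1 / -5 23 3

Row 1 must total 21; the given cells sum to 2, so (1,3) = 19.
Row 2: 15 + 7 + ? = 21, so (2,3) = -1.
Column 2: -9 + 7 + ? = 21, so (3,2) = 23.
Column 3 needs 21; the known cells sum to 18, so (3,3) = 3.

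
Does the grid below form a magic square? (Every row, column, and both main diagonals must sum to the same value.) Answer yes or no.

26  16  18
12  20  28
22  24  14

Yes

Row 1: 26 + 16 + 18 = 60.
Row 2: 12 + 20 + 28 = 60.
Row 3: 22 + 24 + 14 = 60.
Column 1: 26 + 12 + 22 = 60.
Column 2: 16 + 20 + 24 = 60.
Column 3: 18 + 28 + 14 = 60.
Main diagonal: 26 + 20 + 14 = 60.
Anti-diagonal: 18 + 20 + 22 = 60.
All lines sum to 60.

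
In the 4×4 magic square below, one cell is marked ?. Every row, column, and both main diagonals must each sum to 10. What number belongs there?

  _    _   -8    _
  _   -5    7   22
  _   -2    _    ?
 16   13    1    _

Row 2: -5 + 7 + 22 + ? = 10, so (2,1) = -14.
The remaining cell in row 4 is (4,4) = 10 − 30 = -20.
From column 2, 10 − (-5 + (-2) + 13) gives (1,2) = 4.
Column 3 needs 10; the known cells sum to 0, so (3,3) = 10.
Main diagonal needs 10; the known cells sum to -15, so (1,1) = 25.
Anti-diagonal: 7 + (-2) + 16 + ? = 10, so (1,4) = -11.
The remaining cell in column 1 is (3,1) = 10 − 27 = -17.
The remaining cell in column 4 is (3,4) = 10 − (-9) = 19.

19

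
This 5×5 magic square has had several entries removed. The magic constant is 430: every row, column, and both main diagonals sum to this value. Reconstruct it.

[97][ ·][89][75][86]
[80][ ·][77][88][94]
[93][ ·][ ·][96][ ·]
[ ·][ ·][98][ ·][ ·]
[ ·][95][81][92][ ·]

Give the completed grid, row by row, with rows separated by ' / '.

Row 1 needs 430; the known cells sum to 347, so (1,2) = 83.
From row 2, 430 − (80 + 77 + 88 + 94) gives (2,2) = 91.
Column 3 must total 430; the given cells sum to 345, so (3,3) = 85.
Column 4 needs 430; the known cells sum to 351, so (4,4) = 79.
The remaining cell in main diagonal is (5,5) = 430 − 352 = 78.
Using row 5: 95 + 81 + 92 + 78 + ? → (5,1) = 430 − 346 = 84.
From column 1, 430 − (97 + 80 + 93 + 84) gives (4,1) = 76.
Anti-diagonal: 86 + 88 + 85 + 84 + ? = 430, so (4,2) = 87.
From row 4, 430 − (76 + 87 + 98 + 79) gives (4,5) = 90.
The remaining cell in column 2 is (3,2) = 430 − 356 = 74.
Column 5 must total 430; the given cells sum to 348, so (3,5) = 82.

97 83 89 75 86 / 80 91 77 88 94 / 93 74 85 96 82 / 76 87 98 79 90 / 84 95 81 92 78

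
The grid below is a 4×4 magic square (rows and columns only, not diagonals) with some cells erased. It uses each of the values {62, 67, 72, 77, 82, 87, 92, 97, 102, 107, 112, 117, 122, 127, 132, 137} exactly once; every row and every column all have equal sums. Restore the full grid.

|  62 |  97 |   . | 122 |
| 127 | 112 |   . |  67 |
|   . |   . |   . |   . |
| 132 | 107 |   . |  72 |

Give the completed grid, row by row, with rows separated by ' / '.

62 97 117 122 / 127 112 92 67 / 77 82 102 137 / 132 107 87 72

The 16 entries sum to 1592, so each line sums to 1592/4 = 398.
The remaining cell in row 1 is (1,3) = 398 − 281 = 117.
Row 2: 127 + 112 + 67 + ? = 398, so (2,3) = 92.
The remaining cell in row 4 is (4,3) = 398 − 311 = 87.
Column 1: 62 + 127 + 132 + ? = 398, so (3,1) = 77.
Using column 2: 97 + 112 + 107 + ? → (3,2) = 398 − 316 = 82.
Column 3 needs 398; the known cells sum to 296, so (3,3) = 102.
From column 4, 398 − (122 + 67 + 72) gives (3,4) = 137.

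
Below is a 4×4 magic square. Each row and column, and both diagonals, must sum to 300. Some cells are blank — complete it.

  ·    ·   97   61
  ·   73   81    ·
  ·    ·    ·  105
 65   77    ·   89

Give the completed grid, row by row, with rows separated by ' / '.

Row 4 must total 300; the given cells sum to 231, so (4,3) = 69.
From column 3, 300 − (97 + 81 + 69) gives (3,3) = 53.
From column 4, 300 − (61 + 105 + 89) gives (2,4) = 45.
Main diagonal: 73 + 53 + 89 + ? = 300, so (1,1) = 85.
The remaining cell in anti-diagonal is (3,2) = 300 − 207 = 93.
Row 1 must total 300; the given cells sum to 243, so (1,2) = 57.
Using row 2: 73 + 81 + 45 + ? → (2,1) = 300 − 199 = 101.
The remaining cell in row 3 is (3,1) = 300 − 251 = 49.

85 57 97 61 / 101 73 81 45 / 49 93 53 105 / 65 77 69 89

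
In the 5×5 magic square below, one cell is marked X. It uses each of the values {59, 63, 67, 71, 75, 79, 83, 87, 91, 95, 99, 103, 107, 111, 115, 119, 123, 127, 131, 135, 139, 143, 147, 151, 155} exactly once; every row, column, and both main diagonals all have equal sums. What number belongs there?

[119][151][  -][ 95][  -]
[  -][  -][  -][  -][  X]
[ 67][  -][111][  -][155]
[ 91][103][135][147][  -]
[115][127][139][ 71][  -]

131

The 25 entries sum to 2675, so each line sums to 2675/5 = 535.
Using row 4: 91 + 103 + 135 + 147 + ? → (4,5) = 535 − 476 = 59.
Using row 5: 115 + 127 + 139 + 71 + ? → (5,5) = 535 − 452 = 83.
The remaining cell in column 1 is (2,1) = 535 − 392 = 143.
The remaining cell in main diagonal is (2,2) = 535 − 460 = 75.
Column 2 needs 535; the known cells sum to 456, so (3,2) = 79.
The remaining cell in row 3 is (3,4) = 535 − 412 = 123.
Column 4 needs 535; the known cells sum to 436, so (2,4) = 99.
Using anti-diagonal: 99 + 111 + 103 + 115 + ? → (1,5) = 535 − 428 = 107.
Row 1 must total 535; the given cells sum to 472, so (1,3) = 63.
The remaining cell in column 3 is (2,3) = 535 − 448 = 87.
From column 5, 535 − (107 + 155 + 59 + 83) gives (2,5) = 131.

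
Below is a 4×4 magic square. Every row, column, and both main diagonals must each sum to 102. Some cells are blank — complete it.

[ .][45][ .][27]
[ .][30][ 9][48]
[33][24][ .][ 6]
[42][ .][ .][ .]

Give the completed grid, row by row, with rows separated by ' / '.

Row 2: 30 + 9 + 48 + ? = 102, so (2,1) = 15.
Using row 3: 33 + 24 + 6 + ? → (3,3) = 102 − 63 = 39.
From column 1, 102 − (15 + 33 + 42) gives (1,1) = 12.
Column 2: 45 + 30 + 24 + ? = 102, so (4,2) = 3.
Using column 4: 27 + 48 + 6 + ? → (4,4) = 102 − 81 = 21.
Row 1 must total 102; the given cells sum to 84, so (1,3) = 18.
Row 4 must total 102; the given cells sum to 66, so (4,3) = 36.

12 45 18 27 / 15 30 9 48 / 33 24 39 6 / 42 3 36 21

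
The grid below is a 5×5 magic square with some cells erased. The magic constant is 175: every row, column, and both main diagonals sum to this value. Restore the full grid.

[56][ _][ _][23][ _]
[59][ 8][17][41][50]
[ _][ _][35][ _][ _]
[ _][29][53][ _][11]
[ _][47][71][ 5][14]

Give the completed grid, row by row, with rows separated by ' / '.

The remaining cell in row 5 is (5,1) = 175 − 137 = 38.
The remaining cell in column 3 is (1,3) = 175 − 176 = -1.
Main diagonal must total 175; the given cells sum to 113, so (4,4) = 62.
From anti-diagonal, 175 − (41 + 35 + 29 + 38) gives (1,5) = 32.
Row 1 must total 175; the given cells sum to 110, so (1,2) = 65.
Row 4 needs 175; the known cells sum to 155, so (4,1) = 20.
Using column 1: 56 + 59 + 20 + 38 + ? → (3,1) = 175 − 173 = 2.
Column 2: 65 + 8 + 29 + 47 + ? = 175, so (3,2) = 26.
The remaining cell in column 4 is (3,4) = 175 − 131 = 44.
From column 5, 175 − (32 + 50 + 11 + 14) gives (3,5) = 68.

56 65 -1 23 32 / 59 8 17 41 50 / 2 26 35 44 68 / 20 29 53 62 11 / 38 47 71 5 14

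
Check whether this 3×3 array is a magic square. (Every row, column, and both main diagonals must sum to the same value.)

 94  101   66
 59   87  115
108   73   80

Row 1: 94 + 101 + 66 = 261.
Row 2: 59 + 87 + 115 = 261.
Row 3: 108 + 73 + 80 = 261.
Column 1: 94 + 59 + 108 = 261.
Column 2: 101 + 87 + 73 = 261.
Column 3: 66 + 115 + 80 = 261.
Main diagonal: 94 + 87 + 80 = 261.
Anti-diagonal: 66 + 87 + 108 = 261.
All lines sum to 261.

Yes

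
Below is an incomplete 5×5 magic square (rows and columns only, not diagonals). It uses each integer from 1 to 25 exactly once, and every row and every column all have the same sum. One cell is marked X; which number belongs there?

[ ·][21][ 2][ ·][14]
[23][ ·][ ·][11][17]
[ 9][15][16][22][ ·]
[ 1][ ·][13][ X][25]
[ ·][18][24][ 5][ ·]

The entries are 1 through 25, which sum to 325, so each line sums to 325/5 = 65.
From row 3, 65 − (9 + 15 + 16 + 22) gives (3,5) = 3.
Column 3 needs 65; the known cells sum to 55, so (2,3) = 10.
Column 5 needs 65; the known cells sum to 59, so (5,5) = 6.
Row 2 must total 65; the given cells sum to 61, so (2,2) = 4.
Using row 5: 18 + 24 + 5 + 6 + ? → (5,1) = 65 − 53 = 12.
Using column 1: 23 + 9 + 1 + 12 + ? → (1,1) = 65 − 45 = 20.
From column 2, 65 − (21 + 4 + 15 + 18) gives (4,2) = 7.
Using row 1: 20 + 21 + 2 + 14 + ? → (1,4) = 65 − 57 = 8.
Row 4 needs 65; the known cells sum to 46, so (4,4) = 19.

19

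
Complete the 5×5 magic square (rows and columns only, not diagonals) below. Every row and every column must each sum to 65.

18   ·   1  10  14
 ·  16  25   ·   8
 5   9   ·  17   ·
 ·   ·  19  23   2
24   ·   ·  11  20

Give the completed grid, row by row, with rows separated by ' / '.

Row 1 needs 65; the known cells sum to 43, so (1,2) = 22.
Using column 4: 10 + 17 + 23 + 11 + ? → (2,4) = 65 − 61 = 4.
Using column 5: 14 + 8 + 2 + 20 + ? → (3,5) = 65 − 44 = 21.
The remaining cell in row 2 is (2,1) = 65 − 53 = 12.
Row 3 needs 65; the known cells sum to 52, so (3,3) = 13.
The remaining cell in column 1 is (4,1) = 65 − 59 = 6.
Column 3 must total 65; the given cells sum to 58, so (5,3) = 7.
Using row 4: 6 + 19 + 23 + 2 + ? → (4,2) = 65 − 50 = 15.
The remaining cell in row 5 is (5,2) = 65 − 62 = 3.

18 22 1 10 14 / 12 16 25 4 8 / 5 9 13 17 21 / 6 15 19 23 2 / 24 3 7 11 20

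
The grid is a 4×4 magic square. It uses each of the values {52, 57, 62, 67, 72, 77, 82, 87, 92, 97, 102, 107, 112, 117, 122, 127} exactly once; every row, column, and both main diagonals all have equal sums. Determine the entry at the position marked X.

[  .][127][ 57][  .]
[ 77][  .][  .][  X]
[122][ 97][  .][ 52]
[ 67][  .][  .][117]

The 16 entries sum to 1432, so each line sums to 1432/4 = 358.
From row 3, 358 − (122 + 97 + 52) gives (3,3) = 87.
From column 1, 358 − (77 + 122 + 67) gives (1,1) = 92.
Main diagonal: 92 + 87 + 117 + ? = 358, so (2,2) = 62.
Row 1 must total 358; the given cells sum to 276, so (1,4) = 82.
The remaining cell in column 2 is (4,2) = 358 − 286 = 72.
Column 4 must total 358; the given cells sum to 251, so (2,4) = 107.

107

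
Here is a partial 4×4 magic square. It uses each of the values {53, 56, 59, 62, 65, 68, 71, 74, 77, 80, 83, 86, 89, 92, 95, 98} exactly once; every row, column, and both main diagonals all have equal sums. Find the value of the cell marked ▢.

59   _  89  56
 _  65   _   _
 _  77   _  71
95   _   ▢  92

53

The 16 entries sum to 1208, so each line sums to 1208/4 = 302.
Using row 1: 59 + 89 + 56 + ? → (1,2) = 302 − 204 = 98.
Using column 2: 98 + 65 + 77 + ? → (4,2) = 302 − 240 = 62.
Column 4 needs 302; the known cells sum to 219, so (2,4) = 83.
Main diagonal needs 302; the known cells sum to 216, so (3,3) = 86.
Anti-diagonal needs 302; the known cells sum to 228, so (2,3) = 74.
Row 2: 65 + 74 + 83 + ? = 302, so (2,1) = 80.
Row 3 must total 302; the given cells sum to 234, so (3,1) = 68.
From row 4, 302 − (95 + 62 + 92) gives (4,3) = 53.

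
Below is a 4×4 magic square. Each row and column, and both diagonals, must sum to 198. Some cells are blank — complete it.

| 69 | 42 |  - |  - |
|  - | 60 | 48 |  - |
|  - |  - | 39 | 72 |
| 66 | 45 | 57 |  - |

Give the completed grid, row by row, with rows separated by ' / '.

69 42 54 33 / 27 60 48 63 / 36 51 39 72 / 66 45 57 30

Using row 4: 66 + 45 + 57 + ? → (4,4) = 198 − 168 = 30.
From column 2, 198 − (42 + 60 + 45) gives (3,2) = 51.
Column 3 needs 198; the known cells sum to 144, so (1,3) = 54.
The remaining cell in anti-diagonal is (1,4) = 198 − 165 = 33.
Row 3 must total 198; the given cells sum to 162, so (3,1) = 36.
Using column 1: 69 + 36 + 66 + ? → (2,1) = 198 − 171 = 27.
Column 4 must total 198; the given cells sum to 135, so (2,4) = 63.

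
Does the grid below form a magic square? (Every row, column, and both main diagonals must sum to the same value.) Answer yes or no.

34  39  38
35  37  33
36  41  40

Row 1: 34 + 39 + 38 = 111.
Row 2: 35 + 37 + 33 = 105.
Row 3: 36 + 41 + 40 = 117.
Column 1: 34 + 35 + 36 = 105.
Column 2: 39 + 37 + 41 = 117.
Column 3: 38 + 33 + 40 = 111.
Main diagonal: 34 + 37 + 40 = 111.
Anti-diagonal: 38 + 37 + 36 = 111.

No — row 3 sums to 117 but column 1 sums to 105.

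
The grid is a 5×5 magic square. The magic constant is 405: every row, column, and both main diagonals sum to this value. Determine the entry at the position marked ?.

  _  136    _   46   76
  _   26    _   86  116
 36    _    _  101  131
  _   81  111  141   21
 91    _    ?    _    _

Row 4: 81 + 111 + 141 + 21 + ? = 405, so (4,1) = 51.
The remaining cell in column 4 is (5,4) = 405 − 374 = 31.
Column 5 needs 405; the known cells sum to 344, so (5,5) = 61.
Anti-diagonal must total 405; the given cells sum to 334, so (3,3) = 71.
Row 3: 36 + 71 + 101 + 131 + ? = 405, so (3,2) = 66.
Column 2 needs 405; the known cells sum to 309, so (5,2) = 96.
Main diagonal: 26 + 71 + 141 + 61 + ? = 405, so (1,1) = 106.
The remaining cell in row 1 is (1,3) = 405 − 364 = 41.
Using row 5: 91 + 96 + 31 + 61 + ? → (5,3) = 405 − 279 = 126.

126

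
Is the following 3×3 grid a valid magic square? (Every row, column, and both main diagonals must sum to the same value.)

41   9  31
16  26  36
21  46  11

No — anti-diagonal sums to 78 but column 2 sums to 81.

Row 1: 41 + 9 + 31 = 81.
Row 2: 16 + 26 + 36 = 78.
Row 3: 21 + 46 + 11 = 78.
Column 1: 41 + 16 + 21 = 78.
Column 2: 9 + 26 + 46 = 81.
Column 3: 31 + 36 + 11 = 78.
Main diagonal: 41 + 26 + 11 = 78.
Anti-diagonal: 31 + 26 + 21 = 78.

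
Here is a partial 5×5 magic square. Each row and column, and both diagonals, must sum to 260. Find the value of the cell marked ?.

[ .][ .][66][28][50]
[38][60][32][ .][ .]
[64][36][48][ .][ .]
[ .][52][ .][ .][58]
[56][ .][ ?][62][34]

The remaining cell in anti-diagonal is (2,4) = 260 − 206 = 54.
From row 2, 260 − (38 + 60 + 32 + 54) gives (2,5) = 76.
Column 5: 50 + 76 + 58 + 34 + ? = 260, so (3,5) = 42.
Row 3: 64 + 36 + 48 + 42 + ? = 260, so (3,4) = 70.
Column 4 needs 260; the known cells sum to 214, so (4,4) = 46.
From main diagonal, 260 − (60 + 48 + 46 + 34) gives (1,1) = 72.
Row 1 must total 260; the given cells sum to 216, so (1,2) = 44.
The remaining cell in column 1 is (4,1) = 260 − 230 = 30.
Column 2: 44 + 60 + 36 + 52 + ? = 260, so (5,2) = 68.
Row 4: 30 + 52 + 46 + 58 + ? = 260, so (4,3) = 74.
The remaining cell in row 5 is (5,3) = 260 − 220 = 40.

40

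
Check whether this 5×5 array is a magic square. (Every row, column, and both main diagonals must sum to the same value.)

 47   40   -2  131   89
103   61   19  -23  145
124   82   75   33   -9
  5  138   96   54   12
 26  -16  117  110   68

Yes

Row 1: 47 + 40 + (-2) + 131 + 89 = 305.
Row 2: 103 + 61 + 19 + (-23) + 145 = 305.
Row 3: 124 + 82 + 75 + 33 + (-9) = 305.
Row 4: 5 + 138 + 96 + 54 + 12 = 305.
Row 5: 26 + (-16) + 117 + 110 + 68 = 305.
Column 1: 47 + 103 + 124 + 5 + 26 = 305.
Column 2: 40 + 61 + 82 + 138 + (-16) = 305.
Column 3: -2 + 19 + 75 + 96 + 117 = 305.
Column 4: 131 + (-23) + 33 + 54 + 110 = 305.
Column 5: 89 + 145 + (-9) + 12 + 68 = 305.
Main diagonal: 47 + 61 + 75 + 54 + 68 = 305.
Anti-diagonal: 89 + (-23) + 75 + 138 + 26 = 305.
All lines sum to 305.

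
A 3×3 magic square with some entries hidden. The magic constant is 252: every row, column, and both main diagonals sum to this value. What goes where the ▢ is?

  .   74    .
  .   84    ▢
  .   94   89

The remaining cell in row 3 is (3,1) = 252 − 183 = 69.
The remaining cell in main diagonal is (1,1) = 252 − 173 = 79.
From anti-diagonal, 252 − (84 + 69) gives (1,3) = 99.
Using column 1: 79 + 69 + ? → (2,1) = 252 − 148 = 104.
From column 3, 252 − (99 + 89) gives (2,3) = 64.

64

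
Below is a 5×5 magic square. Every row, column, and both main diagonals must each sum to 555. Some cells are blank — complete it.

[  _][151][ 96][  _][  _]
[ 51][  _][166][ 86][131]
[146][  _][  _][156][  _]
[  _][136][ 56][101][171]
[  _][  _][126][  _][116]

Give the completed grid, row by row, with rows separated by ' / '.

106 151 96 141 61 / 51 121 166 86 131 / 146 66 111 156 76 / 91 136 56 101 171 / 161 81 126 71 116

The remaining cell in row 2 is (2,2) = 555 − 434 = 121.
From row 4, 555 − (136 + 56 + 101 + 171) gives (4,1) = 91.
Column 3 must total 555; the given cells sum to 444, so (3,3) = 111.
Main diagonal needs 555; the known cells sum to 449, so (1,1) = 106.
Using column 1: 106 + 51 + 146 + 91 + ? → (5,1) = 555 − 394 = 161.
Using anti-diagonal: 86 + 111 + 136 + 161 + ? → (1,5) = 555 − 494 = 61.
Row 1 must total 555; the given cells sum to 414, so (1,4) = 141.
From column 4, 555 − (141 + 86 + 156 + 101) gives (5,4) = 71.
The remaining cell in column 5 is (3,5) = 555 − 479 = 76.
Using row 3: 146 + 111 + 156 + 76 + ? → (3,2) = 555 − 489 = 66.
The remaining cell in row 5 is (5,2) = 555 − 474 = 81.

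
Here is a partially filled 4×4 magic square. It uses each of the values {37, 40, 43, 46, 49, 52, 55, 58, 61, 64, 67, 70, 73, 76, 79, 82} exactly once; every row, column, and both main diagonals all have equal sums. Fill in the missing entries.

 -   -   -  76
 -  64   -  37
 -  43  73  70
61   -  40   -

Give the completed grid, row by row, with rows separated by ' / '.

The 16 entries sum to 952, so each line sums to 952/4 = 238.
Row 3: 43 + 73 + 70 + ? = 238, so (3,1) = 52.
Column 4: 76 + 37 + 70 + ? = 238, so (4,4) = 55.
The remaining cell in main diagonal is (1,1) = 238 − 192 = 46.
The remaining cell in anti-diagonal is (2,3) = 238 − 180 = 58.
Using row 2: 64 + 58 + 37 + ? → (2,1) = 238 − 159 = 79.
Row 4 needs 238; the known cells sum to 156, so (4,2) = 82.
From column 2, 238 − (64 + 43 + 82) gives (1,2) = 49.
Column 3 needs 238; the known cells sum to 171, so (1,3) = 67.

46 49 67 76 / 79 64 58 37 / 52 43 73 70 / 61 82 40 55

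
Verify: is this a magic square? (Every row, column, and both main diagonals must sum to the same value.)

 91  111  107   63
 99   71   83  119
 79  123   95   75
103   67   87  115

Row 1: 91 + 111 + 107 + 63 = 372.
Row 2: 99 + 71 + 83 + 119 = 372.
Row 3: 79 + 123 + 95 + 75 = 372.
Row 4: 103 + 67 + 87 + 115 = 372.
Column 1: 91 + 99 + 79 + 103 = 372.
Column 2: 111 + 71 + 123 + 67 = 372.
Column 3: 107 + 83 + 95 + 87 = 372.
Column 4: 63 + 119 + 75 + 115 = 372.
Main diagonal: 91 + 71 + 95 + 115 = 372.
Anti-diagonal: 63 + 83 + 123 + 103 = 372.
All lines sum to 372.

Yes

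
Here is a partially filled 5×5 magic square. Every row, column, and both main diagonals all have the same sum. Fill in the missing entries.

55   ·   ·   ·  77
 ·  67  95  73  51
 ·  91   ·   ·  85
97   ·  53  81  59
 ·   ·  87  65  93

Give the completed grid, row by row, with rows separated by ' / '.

Column 5 is already complete: 77 + 51 + 85 + 59 + 93 = 365, so that is the magic constant.
Row 2 needs 365; the known cells sum to 286, so (2,1) = 79.
Row 4 needs 365; the known cells sum to 290, so (4,2) = 75.
Main diagonal must total 365; the given cells sum to 296, so (3,3) = 69.
Anti-diagonal: 77 + 73 + 69 + 75 + ? = 365, so (5,1) = 71.
Row 5: 71 + 87 + 65 + 93 + ? = 365, so (5,2) = 49.
Column 1 needs 365; the known cells sum to 302, so (3,1) = 63.
From column 2, 365 − (67 + 91 + 75 + 49) gives (1,2) = 83.
From column 3, 365 − (95 + 69 + 53 + 87) gives (1,3) = 61.
From row 1, 365 − (55 + 83 + 61 + 77) gives (1,4) = 89.
Row 3 must total 365; the given cells sum to 308, so (3,4) = 57.

55 83 61 89 77 / 79 67 95 73 51 / 63 91 69 57 85 / 97 75 53 81 59 / 71 49 87 65 93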